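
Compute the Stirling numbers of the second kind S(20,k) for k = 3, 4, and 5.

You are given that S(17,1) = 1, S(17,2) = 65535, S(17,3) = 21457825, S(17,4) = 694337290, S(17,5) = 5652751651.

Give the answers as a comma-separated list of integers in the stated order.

580606446, 45232115901, 749206090500

i=18: T(18,1)=0+1·1=1 | T(18,2)=1+2·65535=131071 | T(18,3)=65535+3·21457825=64439010 | T(18,4)=21457825+4·694337290=2798806985 | T(18,5)=694337290+5·5652751651=28958095545
i=19: T(19,2)=1+2·131071=262143 | T(19,3)=131071+3·64439010=193448101 | T(19,4)=64439010+4·2798806985=11259666950 | T(19,5)=2798806985+5·28958095545=147589284710
i=20: T(20,3)=262143+3·193448101=580606446 | T(20,4)=193448101+4·11259666950=45232115901 | T(20,5)=11259666950+5·147589284710=749206090500
Read S(20,3) = 580606446, S(20,4) = 45232115901, S(20,5) = 749206090500.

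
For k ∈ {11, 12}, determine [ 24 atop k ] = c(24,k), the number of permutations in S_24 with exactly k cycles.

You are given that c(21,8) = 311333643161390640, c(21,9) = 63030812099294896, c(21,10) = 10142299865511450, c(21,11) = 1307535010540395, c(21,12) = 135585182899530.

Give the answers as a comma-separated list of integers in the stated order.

[22] T[22,9]:21*63030812099294896+311333643161390640=1634980697246583456 · T[22,10]:21*10142299865511450+63030812099294896=276019109275035346 · T[22,11]:21*1307535010540395+10142299865511450=37600535086859745 · T[22,12]:21*135585182899530+1307535010540395=4154823851430525
[23] T[23,10]:22*276019109275035346+1634980697246583456=7707401101297361068 · T[23,11]:22*37600535086859745+276019109275035346=1103230881185949736 · T[23,12]:22*4154823851430525+37600535086859745=129006659818331295
[24] T[24,11]:23*1103230881185949736+7707401101297361068=33081711368574204996 · T[24,12]:23*129006659818331295+1103230881185949736=4070384057007569521
Read c(24,11) = 33081711368574204996, c(24,12) = 4070384057007569521.

33081711368574204996, 4070384057007569521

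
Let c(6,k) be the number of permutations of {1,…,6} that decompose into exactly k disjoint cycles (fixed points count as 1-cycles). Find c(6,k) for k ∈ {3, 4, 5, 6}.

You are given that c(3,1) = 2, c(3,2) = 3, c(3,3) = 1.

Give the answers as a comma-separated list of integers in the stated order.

[4] T[4,1]:3*2+0=6 · T[4,2]:3*3+2=11 · T[4,3]:3*1+3=6 · T[4,4]:3*0+1=1
[5] T[5,2]:4*11+6=50 · T[5,3]:4*6+11=35 · T[5,4]:4*1+6=10 · T[5,5]:4*0+1=1
[6] T[6,3]:5*35+50=225 · T[6,4]:5*10+35=85 · T[6,5]:5*1+10=15 · T[6,6]:5*0+1=1
Read c(6,3) = 225, c(6,4) = 85, c(6,5) = 15, c(6,6) = 1.

225, 85, 15, 1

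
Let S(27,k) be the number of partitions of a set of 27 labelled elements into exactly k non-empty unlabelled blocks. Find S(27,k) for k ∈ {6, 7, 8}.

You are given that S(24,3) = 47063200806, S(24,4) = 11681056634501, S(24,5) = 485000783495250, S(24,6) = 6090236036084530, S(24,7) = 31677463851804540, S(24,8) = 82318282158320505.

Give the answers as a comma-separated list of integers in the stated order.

@25  (25,4):11681056634501·4+47063200806→46771289738810, (25,5):485000783495250·5+11681056634501→2436684974110751, (25,6):6090236036084530·6+485000783495250→37026417000002430, (25,7):31677463851804540·7+6090236036084530→227832482998716310, (25,8):82318282158320505·8+31677463851804540→690223721118368580
@26  (26,5):2436684974110751·5+46771289738810→12230196160292565, (26,6):37026417000002430·6+2436684974110751→224595186974125331, (26,7):227832482998716310·7+37026417000002430→1631853797991016600, (26,8):690223721118368580·8+227832482998716310→5749622251945664950
@27  (27,6):224595186974125331·6+12230196160292565→1359801318005044551, (27,7):1631853797991016600·7+224595186974125331→11647571772911241531, (27,8):5749622251945664950·8+1631853797991016600→47628831813556336200
Read S(27,6) = 1359801318005044551, S(27,7) = 11647571772911241531, S(27,8) = 47628831813556336200.

1359801318005044551, 11647571772911241531, 47628831813556336200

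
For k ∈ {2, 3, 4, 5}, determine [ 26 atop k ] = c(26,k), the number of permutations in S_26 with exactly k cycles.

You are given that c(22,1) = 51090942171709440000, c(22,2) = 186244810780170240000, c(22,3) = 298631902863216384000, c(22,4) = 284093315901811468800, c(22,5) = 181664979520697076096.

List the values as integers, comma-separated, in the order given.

59190128811701203599360000, 100480171548351161548800000, 102339530601744675672576000, 70874145319837672677196800

i=23: T(23,1)=0+22·51090942171709440000=1124000727777607680000 | T(23,2)=51090942171709440000+22·186244810780170240000=4148476779335454720000 | T(23,3)=186244810780170240000+22·298631902863216384000=6756146673770930688000 | T(23,4)=298631902863216384000+22·284093315901811468800=6548684852703068697600 | T(23,5)=284093315901811468800+22·181664979520697076096=4280722865357147142912
i=24: T(24,1)=0+23·1124000727777607680000=25852016738884976640000 | T(24,2)=1124000727777607680000+23·4148476779335454720000=96538966652493066240000 | T(24,3)=4148476779335454720000+23·6756146673770930688000=159539850276066860544000 | T(24,4)=6756146673770930688000+23·6548684852703068697600=157375898285941510732800 | T(24,5)=6548684852703068697600+23·4280722865357147142912=105005310755917452984576
i=25: T(25,1)=0+24·25852016738884976640000=620448401733239439360000 | T(25,2)=25852016738884976640000+24·96538966652493066240000=2342787216398718566400000 | T(25,3)=96538966652493066240000+24·159539850276066860544000=3925495373278097719296000 | T(25,4)=159539850276066860544000+24·157375898285941510732800=3936561409138663118131200 | T(25,5)=157375898285941510732800+24·105005310755917452984576=2677503356427960382362624
i=26: T(26,2)=620448401733239439360000+25·2342787216398718566400000=59190128811701203599360000 | T(26,3)=2342787216398718566400000+25·3925495373278097719296000=100480171548351161548800000 | T(26,4)=3925495373278097719296000+25·3936561409138663118131200=102339530601744675672576000 | T(26,5)=3936561409138663118131200+25·2677503356427960382362624=70874145319837672677196800
Read c(26,2) = 59190128811701203599360000, c(26,3) = 100480171548351161548800000, c(26,4) = 102339530601744675672576000, c(26,5) = 70874145319837672677196800.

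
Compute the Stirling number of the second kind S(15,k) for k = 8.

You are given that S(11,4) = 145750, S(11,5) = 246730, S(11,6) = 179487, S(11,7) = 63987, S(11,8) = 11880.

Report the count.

216627840

r12: T_12,5=5×246730+145750=1379400; T_12,6=6×179487+246730=1323652; T_12,7=7×63987+179487=627396; T_12,8=8×11880+63987=159027
r13: T_13,6=6×1323652+1379400=9321312; T_13,7=7×627396+1323652=5715424; T_13,8=8×159027+627396=1899612
r14: T_14,7=7×5715424+9321312=49329280; T_14,8=8×1899612+5715424=20912320
r15: T_15,8=8×20912320+49329280=216627840
Read S(15,8) = 216627840.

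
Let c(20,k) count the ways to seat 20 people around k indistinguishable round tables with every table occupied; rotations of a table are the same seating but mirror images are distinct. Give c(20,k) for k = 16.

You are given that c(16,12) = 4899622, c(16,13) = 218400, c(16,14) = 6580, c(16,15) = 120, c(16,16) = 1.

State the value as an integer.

row 17: T[17][13]=16·218400+4899622=8394022  T[17][14]=16·6580+218400=323680  T[17][15]=16·120+6580=8500  T[17][16]=16·1+120=136
row 18: T[18][14]=17·323680+8394022=13896582  T[18][15]=17·8500+323680=468180  T[18][16]=17·136+8500=10812
row 19: T[19][15]=18·468180+13896582=22323822  T[19][16]=18·10812+468180=662796
row 20: T[20][16]=19·662796+22323822=34916946
Read c(20,16) = 34916946.

34916946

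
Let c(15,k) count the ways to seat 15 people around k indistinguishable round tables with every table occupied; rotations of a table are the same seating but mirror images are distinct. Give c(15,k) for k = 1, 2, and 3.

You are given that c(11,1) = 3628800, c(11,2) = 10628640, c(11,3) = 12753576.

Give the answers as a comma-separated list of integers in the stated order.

[12] T[12,1]:11*3628800+0=39916800 · T[12,2]:11*10628640+3628800=120543840 · T[12,3]:11*12753576+10628640=150917976
[13] T[13,1]:12*39916800+0=479001600 · T[13,2]:12*120543840+39916800=1486442880 · T[13,3]:12*150917976+120543840=1931559552
[14] T[14,1]:13*479001600+0=6227020800 · T[14,2]:13*1486442880+479001600=19802759040 · T[14,3]:13*1931559552+1486442880=26596717056
[15] T[15,1]:14*6227020800+0=87178291200 · T[15,2]:14*19802759040+6227020800=283465647360 · T[15,3]:14*26596717056+19802759040=392156797824
Read c(15,1) = 87178291200, c(15,2) = 283465647360, c(15,3) = 392156797824.

87178291200, 283465647360, 392156797824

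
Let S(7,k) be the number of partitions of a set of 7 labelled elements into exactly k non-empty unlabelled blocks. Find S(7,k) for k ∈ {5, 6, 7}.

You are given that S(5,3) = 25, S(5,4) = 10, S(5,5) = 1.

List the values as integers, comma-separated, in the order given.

[6] T[6,4]:4*10+25=65 · T[6,5]:5*1+10=15 · T[6,6]:6*0+1=1
[7] T[7,5]:5*15+65=140 · T[7,6]:6*1+15=21 · T[7,7]:7*0+1=1
Read S(7,5) = 140, S(7,6) = 21, S(7,7) = 1.

140, 21, 1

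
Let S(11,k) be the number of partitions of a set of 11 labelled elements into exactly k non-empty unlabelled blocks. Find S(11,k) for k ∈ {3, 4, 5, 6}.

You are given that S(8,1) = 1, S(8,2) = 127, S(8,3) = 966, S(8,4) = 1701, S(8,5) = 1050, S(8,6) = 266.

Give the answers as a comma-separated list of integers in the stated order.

row 9: T[9][1]=1·1+0=1  T[9][2]=2·127+1=255  T[9][3]=3·966+127=3025  T[9][4]=4·1701+966=7770  T[9][5]=5·1050+1701=6951  T[9][6]=6·266+1050=2646
row 10: T[10][2]=2·255+1=511  T[10][3]=3·3025+255=9330  T[10][4]=4·7770+3025=34105  T[10][5]=5·6951+7770=42525  T[10][6]=6·2646+6951=22827
row 11: T[11][3]=3·9330+511=28501  T[11][4]=4·34105+9330=145750  T[11][5]=5·42525+34105=246730  T[11][6]=6·22827+42525=179487
Read S(11,3) = 28501, S(11,4) = 145750, S(11,5) = 246730, S(11,6) = 179487.

28501, 145750, 246730, 179487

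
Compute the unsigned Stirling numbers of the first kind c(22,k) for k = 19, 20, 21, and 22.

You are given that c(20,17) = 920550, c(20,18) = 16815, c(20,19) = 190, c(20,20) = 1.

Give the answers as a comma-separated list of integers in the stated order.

r21: T_21,18=20×16815+920550=1256850; T_21,19=20×190+16815=20615; T_21,20=20×1+190=210; T_21,21=20×0+1=1
r22: T_22,19=21×20615+1256850=1689765; T_22,20=21×210+20615=25025; T_22,21=21×1+210=231; T_22,22=21×0+1=1
Read c(22,19) = 1689765, c(22,20) = 25025, c(22,21) = 231, c(22,22) = 1.

1689765, 25025, 231, 1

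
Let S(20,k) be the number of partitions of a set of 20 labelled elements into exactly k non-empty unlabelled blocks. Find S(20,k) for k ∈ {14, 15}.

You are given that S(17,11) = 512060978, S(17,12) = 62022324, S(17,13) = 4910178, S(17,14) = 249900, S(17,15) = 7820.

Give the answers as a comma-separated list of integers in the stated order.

r18: T_18,12=12×62022324+512060978=1256328866; T_18,13=13×4910178+62022324=125854638; T_18,14=14×249900+4910178=8408778; T_18,15=15×7820+249900=367200
r19: T_19,13=13×125854638+1256328866=2892439160; T_19,14=14×8408778+125854638=243577530; T_19,15=15×367200+8408778=13916778
r20: T_20,14=14×243577530+2892439160=6302524580; T_20,15=15×13916778+243577530=452329200
Read S(20,14) = 6302524580, S(20,15) = 452329200.

6302524580, 452329200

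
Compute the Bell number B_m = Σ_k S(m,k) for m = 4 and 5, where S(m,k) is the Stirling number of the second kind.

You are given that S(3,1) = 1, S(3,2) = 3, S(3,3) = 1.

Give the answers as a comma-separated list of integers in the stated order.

r4: T_4,1=1×1+0=1; T_4,2=2×3+1=7; T_4,3=3×1+3=6; T_4,4=4×0+1=1
r5: T_5,1=1×1+0=1; T_5,2=2×7+1=15; T_5,3=3×6+7=25; T_5,4=4×1+6=10; T_5,5=5×0+1=1
B_4 = ΣS(4,k) = 1+7+6+1 = 15
B_5 = ΣS(5,k) = 1+15+25+10+1 = 52

15, 52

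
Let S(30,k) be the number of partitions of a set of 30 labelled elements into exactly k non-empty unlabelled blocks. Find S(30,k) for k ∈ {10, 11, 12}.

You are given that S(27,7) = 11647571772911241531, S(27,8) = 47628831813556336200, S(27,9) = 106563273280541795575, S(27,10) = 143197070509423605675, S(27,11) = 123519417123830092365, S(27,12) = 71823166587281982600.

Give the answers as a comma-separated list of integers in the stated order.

173373343599189364594756, 215047101560666876619690, 177979707061075333384555

[28] T[28,8]:8*47628831813556336200+11647571772911241531=392678226281361931131 · T[28,9]:9*106563273280541795575+47628831813556336200=1006698291338432496375 · T[28,10]:10*143197070509423605675+106563273280541795575=1538533978374777852325 · T[28,11]:11*123519417123830092365+143197070509423605675=1501910658871554621690 · T[28,12]:12*71823166587281982600+123519417123830092365=985397416171213883565
[29] T[29,9]:9*1006698291338432496375+392678226281361931131=9452962848327254398506 · T[29,10]:10*1538533978374777852325+1006698291338432496375=16392038075086211019625 · T[29,11]:11*1501910658871554621690+1538533978374777852325=18059551225961878690915 · T[29,12]:12*985397416171213883565+1501910658871554621690=13326679652926121224470
[30] T[30,10]:10*16392038075086211019625+9452962848327254398506=173373343599189364594756 · T[30,11]:11*18059551225961878690915+16392038075086211019625=215047101560666876619690 · T[30,12]:12*13326679652926121224470+18059551225961878690915=177979707061075333384555
Read S(30,10) = 173373343599189364594756, S(30,11) = 215047101560666876619690, S(30,12) = 177979707061075333384555.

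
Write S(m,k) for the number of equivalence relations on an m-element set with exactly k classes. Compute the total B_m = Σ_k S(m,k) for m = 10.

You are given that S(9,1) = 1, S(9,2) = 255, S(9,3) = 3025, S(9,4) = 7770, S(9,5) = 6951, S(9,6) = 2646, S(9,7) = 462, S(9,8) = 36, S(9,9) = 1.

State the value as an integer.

115975

row 10: T[10][1]=1·1+0=1  T[10][2]=2·255+1=511  T[10][3]=3·3025+255=9330  T[10][4]=4·7770+3025=34105  T[10][5]=5·6951+7770=42525  T[10][6]=6·2646+6951=22827  T[10][7]=7·462+2646=5880  T[10][8]=8·36+462=750  T[10][9]=9·1+36=45  T[10][10]=10·0+1=1
B_10 = ΣS(10,k) = 1+511+9330+34105+42525+22827+5880+750+45+1 = 115975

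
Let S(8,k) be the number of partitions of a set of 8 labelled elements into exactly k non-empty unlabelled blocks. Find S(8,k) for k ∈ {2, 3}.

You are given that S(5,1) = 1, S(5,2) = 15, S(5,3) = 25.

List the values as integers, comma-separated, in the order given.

@6  (6,1):1·1+0→1, (6,2):15·2+1→31, (6,3):25·3+15→90
@7  (7,1):1·1+0→1, (7,2):31·2+1→63, (7,3):90·3+31→301
@8  (8,2):63·2+1→127, (8,3):301·3+63→966
Read S(8,2) = 127, S(8,3) = 966.

127, 966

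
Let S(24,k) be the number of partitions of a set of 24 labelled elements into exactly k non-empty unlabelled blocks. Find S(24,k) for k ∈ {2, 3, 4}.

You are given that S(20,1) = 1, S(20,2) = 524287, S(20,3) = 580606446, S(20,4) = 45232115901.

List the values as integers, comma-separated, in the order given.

8388607, 47063200806, 11681056634501

r21: T_21,1=1×1+0=1; T_21,2=2×524287+1=1048575; T_21,3=3×580606446+524287=1742343625; T_21,4=4×45232115901+580606446=181509070050
r22: T_22,1=1×1+0=1; T_22,2=2×1048575+1=2097151; T_22,3=3×1742343625+1048575=5228079450; T_22,4=4×181509070050+1742343625=727778623825
r23: T_23,1=1×1+0=1; T_23,2=2×2097151+1=4194303; T_23,3=3×5228079450+2097151=15686335501; T_23,4=4×727778623825+5228079450=2916342574750
r24: T_24,2=2×4194303+1=8388607; T_24,3=3×15686335501+4194303=47063200806; T_24,4=4×2916342574750+15686335501=11681056634501
Read S(24,2) = 8388607, S(24,3) = 47063200806, S(24,4) = 11681056634501.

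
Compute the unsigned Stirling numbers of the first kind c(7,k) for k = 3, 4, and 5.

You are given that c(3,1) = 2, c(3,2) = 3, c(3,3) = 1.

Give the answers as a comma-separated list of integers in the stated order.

1624, 735, 175

row 4: T[4][1]=3·2+0=6  T[4][2]=3·3+2=11  T[4][3]=3·1+3=6  T[4][4]=3·0+1=1
row 5: T[5][1]=4·6+0=24  T[5][2]=4·11+6=50  T[5][3]=4·6+11=35  T[5][4]=4·1+6=10  T[5][5]=4·0+1=1
row 6: T[6][2]=5·50+24=274  T[6][3]=5·35+50=225  T[6][4]=5·10+35=85  T[6][5]=5·1+10=15
row 7: T[7][3]=6·225+274=1624  T[7][4]=6·85+225=735  T[7][5]=6·15+85=175
Read c(7,3) = 1624, c(7,4) = 735, c(7,5) = 175.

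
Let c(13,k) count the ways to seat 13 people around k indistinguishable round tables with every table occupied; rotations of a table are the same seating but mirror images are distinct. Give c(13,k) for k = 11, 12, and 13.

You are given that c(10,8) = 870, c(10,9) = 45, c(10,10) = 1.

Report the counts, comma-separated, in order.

row 11: T[11][9]=10·45+870=1320  T[11][10]=10·1+45=55  T[11][11]=10·0+1=1
row 12: T[12][10]=11·55+1320=1925  T[12][11]=11·1+55=66  T[12][12]=11·0+1=1
row 13: T[13][11]=12·66+1925=2717  T[13][12]=12·1+66=78  T[13][13]=12·0+1=1
Read c(13,11) = 2717, c(13,12) = 78, c(13,13) = 1.

2717, 78, 1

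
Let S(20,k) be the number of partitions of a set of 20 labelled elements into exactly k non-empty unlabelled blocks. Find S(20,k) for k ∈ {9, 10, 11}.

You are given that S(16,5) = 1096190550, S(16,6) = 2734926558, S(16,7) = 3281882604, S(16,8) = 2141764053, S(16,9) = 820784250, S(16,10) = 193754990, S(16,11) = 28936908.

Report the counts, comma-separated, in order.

12011282644725, 5917584964655, 1900842429486

@17  (17,6):2734926558·6+1096190550→17505749898, (17,7):3281882604·7+2734926558→25708104786, (17,8):2141764053·8+3281882604→20415995028, (17,9):820784250·9+2141764053→9528822303, (17,10):193754990·10+820784250→2758334150, (17,11):28936908·11+193754990→512060978
@18  (18,7):25708104786·7+17505749898→197462483400, (18,8):20415995028·8+25708104786→189036065010, (18,9):9528822303·9+20415995028→106175395755, (18,10):2758334150·10+9528822303→37112163803, (18,11):512060978·11+2758334150→8391004908
@19  (19,8):189036065010·8+197462483400→1709751003480, (19,9):106175395755·9+189036065010→1144614626805, (19,10):37112163803·10+106175395755→477297033785, (19,11):8391004908·11+37112163803→129413217791
@20  (20,9):1144614626805·9+1709751003480→12011282644725, (20,10):477297033785·10+1144614626805→5917584964655, (20,11):129413217791·11+477297033785→1900842429486
Read S(20,9) = 12011282644725, S(20,10) = 5917584964655, S(20,11) = 1900842429486.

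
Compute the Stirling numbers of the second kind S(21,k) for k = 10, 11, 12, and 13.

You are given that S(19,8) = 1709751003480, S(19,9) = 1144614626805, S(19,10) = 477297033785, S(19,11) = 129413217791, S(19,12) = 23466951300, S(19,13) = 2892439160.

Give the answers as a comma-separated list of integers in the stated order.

71187132291275, 26826851689001, 6833042030178, 1204909218331

[20] T[20,9]:9*1144614626805+1709751003480=12011282644725 · T[20,10]:10*477297033785+1144614626805=5917584964655 · T[20,11]:11*129413217791+477297033785=1900842429486 · T[20,12]:12*23466951300+129413217791=411016633391 · T[20,13]:13*2892439160+23466951300=61068660380
[21] T[21,10]:10*5917584964655+12011282644725=71187132291275 · T[21,11]:11*1900842429486+5917584964655=26826851689001 · T[21,12]:12*411016633391+1900842429486=6833042030178 · T[21,13]:13*61068660380+411016633391=1204909218331
Read S(21,10) = 71187132291275, S(21,11) = 26826851689001, S(21,12) = 6833042030178, S(21,13) = 1204909218331.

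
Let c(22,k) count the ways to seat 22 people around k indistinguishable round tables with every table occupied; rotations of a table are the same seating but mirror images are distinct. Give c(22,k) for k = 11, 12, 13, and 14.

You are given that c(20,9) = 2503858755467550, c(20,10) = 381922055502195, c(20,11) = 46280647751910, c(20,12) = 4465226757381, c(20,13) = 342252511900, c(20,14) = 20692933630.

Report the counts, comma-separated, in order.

row 21: T[21][10]=20·381922055502195+2503858755467550=10142299865511450  T[21][11]=20·46280647751910+381922055502195=1307535010540395  T[21][12]=20·4465226757381+46280647751910=135585182899530  T[21][13]=20·342252511900+4465226757381=11310276995381  T[21][14]=20·20692933630+342252511900=756111184500
row 22: T[22][11]=21·1307535010540395+10142299865511450=37600535086859745  T[22][12]=21·135585182899530+1307535010540395=4154823851430525  T[22][13]=21·11310276995381+135585182899530=373100999802531  T[22][14]=21·756111184500+11310276995381=27188611869881
Read c(22,11) = 37600535086859745, c(22,12) = 4154823851430525, c(22,13) = 373100999802531, c(22,14) = 27188611869881.

37600535086859745, 4154823851430525, 373100999802531, 27188611869881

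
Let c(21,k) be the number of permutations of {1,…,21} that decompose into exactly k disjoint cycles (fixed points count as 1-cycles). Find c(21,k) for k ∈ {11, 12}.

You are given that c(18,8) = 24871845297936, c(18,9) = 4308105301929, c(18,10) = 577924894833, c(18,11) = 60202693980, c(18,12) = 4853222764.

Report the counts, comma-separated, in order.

1307535010540395, 135585182899530

[19] T[19,9]:18*4308105301929+24871845297936=102417740732658 · T[19,10]:18*577924894833+4308105301929=14710753408923 · T[19,11]:18*60202693980+577924894833=1661573386473 · T[19,12]:18*4853222764+60202693980=147560703732
[20] T[20,10]:19*14710753408923+102417740732658=381922055502195 · T[20,11]:19*1661573386473+14710753408923=46280647751910 · T[20,12]:19*147560703732+1661573386473=4465226757381
[21] T[21,11]:20*46280647751910+381922055502195=1307535010540395 · T[21,12]:20*4465226757381+46280647751910=135585182899530
Read c(21,11) = 1307535010540395, c(21,12) = 135585182899530.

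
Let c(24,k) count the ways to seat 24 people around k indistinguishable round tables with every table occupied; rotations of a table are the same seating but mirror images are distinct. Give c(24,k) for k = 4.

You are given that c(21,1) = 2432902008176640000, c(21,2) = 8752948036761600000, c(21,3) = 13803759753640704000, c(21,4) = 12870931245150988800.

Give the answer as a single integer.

row 22: T[22][2]=21·8752948036761600000+2432902008176640000=186244810780170240000  T[22][3]=21·13803759753640704000+8752948036761600000=298631902863216384000  T[22][4]=21·12870931245150988800+13803759753640704000=284093315901811468800
row 23: T[23][3]=22·298631902863216384000+186244810780170240000=6756146673770930688000  T[23][4]=22·284093315901811468800+298631902863216384000=6548684852703068697600
row 24: T[24][4]=23·6548684852703068697600+6756146673770930688000=157375898285941510732800
Read c(24,4) = 157375898285941510732800.

157375898285941510732800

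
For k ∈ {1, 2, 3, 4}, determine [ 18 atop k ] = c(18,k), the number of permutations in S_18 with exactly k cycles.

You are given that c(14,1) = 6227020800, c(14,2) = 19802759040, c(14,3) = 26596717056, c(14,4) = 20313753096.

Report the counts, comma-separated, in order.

i=15: T(15,1)=0+14·6227020800=87178291200 | T(15,2)=6227020800+14·19802759040=283465647360 | T(15,3)=19802759040+14·26596717056=392156797824 | T(15,4)=26596717056+14·20313753096=310989260400
i=16: T(16,1)=0+15·87178291200=1307674368000 | T(16,2)=87178291200+15·283465647360=4339163001600 | T(16,3)=283465647360+15·392156797824=6165817614720 | T(16,4)=392156797824+15·310989260400=5056995703824
i=17: T(17,1)=0+16·1307674368000=20922789888000 | T(17,2)=1307674368000+16·4339163001600=70734282393600 | T(17,3)=4339163001600+16·6165817614720=102992244837120 | T(17,4)=6165817614720+16·5056995703824=87077748875904
i=18: T(18,1)=0+17·20922789888000=355687428096000 | T(18,2)=20922789888000+17·70734282393600=1223405590579200 | T(18,3)=70734282393600+17·102992244837120=1821602444624640 | T(18,4)=102992244837120+17·87077748875904=1583313975727488
Read c(18,1) = 355687428096000, c(18,2) = 1223405590579200, c(18,3) = 1821602444624640, c(18,4) = 1583313975727488.

355687428096000, 1223405590579200, 1821602444624640, 1583313975727488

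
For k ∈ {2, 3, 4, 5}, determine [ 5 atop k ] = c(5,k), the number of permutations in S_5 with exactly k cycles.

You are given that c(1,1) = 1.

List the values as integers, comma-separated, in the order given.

50, 35, 10, 1

i=2: T(2,1)=0+1·1=1 | T(2,2)=1+1·0=1
i=3: T(3,1)=0+2·1=2 | T(3,2)=1+2·1=3 | T(3,3)=1+2·0=1
i=4: T(4,1)=0+3·2=6 | T(4,2)=2+3·3=11 | T(4,3)=3+3·1=6 | T(4,4)=1+3·0=1
i=5: T(5,2)=6+4·11=50 | T(5,3)=11+4·6=35 | T(5,4)=6+4·1=10 | T(5,5)=1+4·0=1
Read c(5,2) = 50, c(5,3) = 35, c(5,4) = 10, c(5,5) = 1.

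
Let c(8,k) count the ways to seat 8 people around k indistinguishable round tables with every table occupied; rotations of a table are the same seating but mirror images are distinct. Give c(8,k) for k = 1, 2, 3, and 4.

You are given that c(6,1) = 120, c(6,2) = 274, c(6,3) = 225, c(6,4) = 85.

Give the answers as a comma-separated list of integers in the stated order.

i=7: T(7,1)=0+6·120=720 | T(7,2)=120+6·274=1764 | T(7,3)=274+6·225=1624 | T(7,4)=225+6·85=735
i=8: T(8,1)=0+7·720=5040 | T(8,2)=720+7·1764=13068 | T(8,3)=1764+7·1624=13132 | T(8,4)=1624+7·735=6769
Read c(8,1) = 5040, c(8,2) = 13068, c(8,3) = 13132, c(8,4) = 6769.

5040, 13068, 13132, 6769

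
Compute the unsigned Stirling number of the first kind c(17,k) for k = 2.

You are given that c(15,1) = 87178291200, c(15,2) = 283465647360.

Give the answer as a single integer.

70734282393600

i=16: T(16,1)=0+15·87178291200=1307674368000 | T(16,2)=87178291200+15·283465647360=4339163001600
i=17: T(17,2)=1307674368000+16·4339163001600=70734282393600
Read c(17,2) = 70734282393600.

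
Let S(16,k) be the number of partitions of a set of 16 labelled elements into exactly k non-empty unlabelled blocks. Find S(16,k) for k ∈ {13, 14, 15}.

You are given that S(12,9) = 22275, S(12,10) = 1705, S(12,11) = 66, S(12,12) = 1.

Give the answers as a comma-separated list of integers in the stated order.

165620, 6020, 120

i=13: T(13,10)=22275+10·1705=39325 | T(13,11)=1705+11·66=2431 | T(13,12)=66+12·1=78 | T(13,13)=1+13·0=1
i=14: T(14,11)=39325+11·2431=66066 | T(14,12)=2431+12·78=3367 | T(14,13)=78+13·1=91 | T(14,14)=1+14·0=1
i=15: T(15,12)=66066+12·3367=106470 | T(15,13)=3367+13·91=4550 | T(15,14)=91+14·1=105 | T(15,15)=1+15·0=1
i=16: T(16,13)=106470+13·4550=165620 | T(16,14)=4550+14·105=6020 | T(16,15)=105+15·1=120
Read S(16,13) = 165620, S(16,14) = 6020, S(16,15) = 120.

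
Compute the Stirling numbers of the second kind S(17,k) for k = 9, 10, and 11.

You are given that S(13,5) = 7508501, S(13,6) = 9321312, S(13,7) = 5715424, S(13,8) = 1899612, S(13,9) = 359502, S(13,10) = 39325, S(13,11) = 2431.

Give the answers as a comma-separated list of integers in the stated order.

9528822303, 2758334150, 512060978

r14: T_14,6=6×9321312+7508501=63436373; T_14,7=7×5715424+9321312=49329280; T_14,8=8×1899612+5715424=20912320; T_14,9=9×359502+1899612=5135130; T_14,10=10×39325+359502=752752; T_14,11=11×2431+39325=66066
r15: T_15,7=7×49329280+63436373=408741333; T_15,8=8×20912320+49329280=216627840; T_15,9=9×5135130+20912320=67128490; T_15,10=10×752752+5135130=12662650; T_15,11=11×66066+752752=1479478
r16: T_16,8=8×216627840+408741333=2141764053; T_16,9=9×67128490+216627840=820784250; T_16,10=10×12662650+67128490=193754990; T_16,11=11×1479478+12662650=28936908
r17: T_17,9=9×820784250+2141764053=9528822303; T_17,10=10×193754990+820784250=2758334150; T_17,11=11×28936908+193754990=512060978
Read S(17,9) = 9528822303, S(17,10) = 2758334150, S(17,11) = 512060978.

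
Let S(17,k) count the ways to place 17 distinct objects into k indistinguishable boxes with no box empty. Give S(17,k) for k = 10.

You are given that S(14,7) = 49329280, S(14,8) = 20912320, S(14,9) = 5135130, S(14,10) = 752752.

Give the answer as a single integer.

@15  (15,8):20912320·8+49329280→216627840, (15,9):5135130·9+20912320→67128490, (15,10):752752·10+5135130→12662650
@16  (16,9):67128490·9+216627840→820784250, (16,10):12662650·10+67128490→193754990
@17  (17,10):193754990·10+820784250→2758334150
Read S(17,10) = 2758334150.

2758334150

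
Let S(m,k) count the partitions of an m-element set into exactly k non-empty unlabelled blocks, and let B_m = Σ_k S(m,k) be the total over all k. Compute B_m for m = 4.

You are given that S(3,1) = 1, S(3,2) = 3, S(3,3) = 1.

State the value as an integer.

15

row 4: T[4][1]=1·1+0=1  T[4][2]=2·3+1=7  T[4][3]=3·1+3=6  T[4][4]=4·0+1=1
B_4 = ΣS(4,k) = 1+7+6+1 = 15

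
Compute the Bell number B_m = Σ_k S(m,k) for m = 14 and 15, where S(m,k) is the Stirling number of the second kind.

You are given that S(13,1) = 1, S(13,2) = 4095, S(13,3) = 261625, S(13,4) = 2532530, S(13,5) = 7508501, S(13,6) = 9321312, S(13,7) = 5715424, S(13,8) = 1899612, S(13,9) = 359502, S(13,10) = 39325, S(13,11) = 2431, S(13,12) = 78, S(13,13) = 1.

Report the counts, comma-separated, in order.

row 14: T[14][1]=1·1+0=1  T[14][2]=2·4095+1=8191  T[14][3]=3·261625+4095=788970  T[14][4]=4·2532530+261625=10391745  T[14][5]=5·7508501+2532530=40075035  T[14][6]=6·9321312+7508501=63436373  T[14][7]=7·5715424+9321312=49329280  T[14][8]=8·1899612+5715424=20912320  T[14][9]=9·359502+1899612=5135130  T[14][10]=10·39325+359502=752752  T[14][11]=11·2431+39325=66066  T[14][12]=12·78+2431=3367  T[14][13]=13·1+78=91  T[14][14]=14·0+1=1
row 15: T[15][1]=1·1+0=1  T[15][2]=2·8191+1=16383  T[15][3]=3·788970+8191=2375101  T[15][4]=4·10391745+788970=42355950  T[15][5]=5·40075035+10391745=210766920  T[15][6]=6·63436373+40075035=420693273  T[15][7]=7·49329280+63436373=408741333  T[15][8]=8·20912320+49329280=216627840  T[15][9]=9·5135130+20912320=67128490  T[15][10]=10·752752+5135130=12662650  T[15][11]=11·66066+752752=1479478  T[15][12]=12·3367+66066=106470  T[15][13]=13·91+3367=4550  T[15][14]=14·1+91=105  T[15][15]=15·0+1=1
B_14 = ΣS(14,k) = 1+8191+788970+10391745+40075035+63436373+49329280+20912320+5135130+752752+66066+3367+91+1 = 190899322
B_15 = ΣS(15,k) = 1+16383+2375101+42355950+210766920+420693273+408741333+216627840+67128490+12662650+1479478+106470+4550+105+1 = 1382958545

190899322, 1382958545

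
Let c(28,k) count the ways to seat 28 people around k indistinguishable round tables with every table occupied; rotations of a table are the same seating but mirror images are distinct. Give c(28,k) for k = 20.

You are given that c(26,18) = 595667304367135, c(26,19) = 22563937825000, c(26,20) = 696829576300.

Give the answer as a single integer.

@27  (27,19):22563937825000·26+595667304367135→1182329687817135, (27,20):696829576300·26+22563937825000→40681506808800
@28  (28,20):40681506808800·27+1182329687817135→2280730371654735
Read c(28,20) = 2280730371654735.

2280730371654735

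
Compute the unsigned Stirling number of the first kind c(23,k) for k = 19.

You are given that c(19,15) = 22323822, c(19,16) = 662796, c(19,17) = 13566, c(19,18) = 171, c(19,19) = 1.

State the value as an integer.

i=20: T(20,16)=22323822+19·662796=34916946 | T(20,17)=662796+19·13566=920550 | T(20,18)=13566+19·171=16815 | T(20,19)=171+19·1=190
i=21: T(21,17)=34916946+20·920550=53327946 | T(21,18)=920550+20·16815=1256850 | T(21,19)=16815+20·190=20615
i=22: T(22,18)=53327946+21·1256850=79721796 | T(22,19)=1256850+21·20615=1689765
i=23: T(23,19)=79721796+22·1689765=116896626
Read c(23,19) = 116896626.

116896626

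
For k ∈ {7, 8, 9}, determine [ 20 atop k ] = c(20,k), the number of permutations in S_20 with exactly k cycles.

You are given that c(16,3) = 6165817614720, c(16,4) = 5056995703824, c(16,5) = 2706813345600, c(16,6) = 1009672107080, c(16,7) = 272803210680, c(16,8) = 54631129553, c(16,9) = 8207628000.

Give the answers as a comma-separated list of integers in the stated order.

52260903362512720, 12953636989943896, 2503858755467550

@17  (17,4):5056995703824·16+6165817614720→87077748875904, (17,5):2706813345600·16+5056995703824→48366009233424, (17,6):1009672107080·16+2706813345600→18861567058880, (17,7):272803210680·16+1009672107080→5374523477960, (17,8):54631129553·16+272803210680→1146901283528, (17,9):8207628000·16+54631129553→185953177553
@18  (18,5):48366009233424·17+87077748875904→909299905844112, (18,6):18861567058880·17+48366009233424→369012649234384, (18,7):5374523477960·17+18861567058880→110228466184200, (18,8):1146901283528·17+5374523477960→24871845297936, (18,9):185953177553·17+1146901283528→4308105301929
@19  (19,6):369012649234384·18+909299905844112→7551527592063024, (19,7):110228466184200·18+369012649234384→2353125040549984, (19,8):24871845297936·18+110228466184200→557921681547048, (19,9):4308105301929·18+24871845297936→102417740732658
@20  (20,7):2353125040549984·19+7551527592063024→52260903362512720, (20,8):557921681547048·19+2353125040549984→12953636989943896, (20,9):102417740732658·19+557921681547048→2503858755467550
Read c(20,7) = 52260903362512720, c(20,8) = 12953636989943896, c(20,9) = 2503858755467550.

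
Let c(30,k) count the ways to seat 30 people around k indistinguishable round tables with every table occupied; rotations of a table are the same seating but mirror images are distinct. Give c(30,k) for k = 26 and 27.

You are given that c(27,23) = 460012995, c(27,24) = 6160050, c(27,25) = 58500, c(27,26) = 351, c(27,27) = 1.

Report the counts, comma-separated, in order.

i=28: T(28,24)=460012995+27·6160050=626334345 | T(28,25)=6160050+27·58500=7739550 | T(28,26)=58500+27·351=67977 | T(28,27)=351+27·1=378
i=29: T(29,25)=626334345+28·7739550=843041745 | T(29,26)=7739550+28·67977=9642906 | T(29,27)=67977+28·378=78561
i=30: T(30,26)=843041745+29·9642906=1122686019 | T(30,27)=9642906+29·78561=11921175
Read c(30,26) = 1122686019, c(30,27) = 11921175.

1122686019, 11921175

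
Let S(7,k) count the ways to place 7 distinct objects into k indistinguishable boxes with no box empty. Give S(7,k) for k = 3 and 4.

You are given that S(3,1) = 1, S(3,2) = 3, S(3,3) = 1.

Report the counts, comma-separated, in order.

r4: T_4,1=1×1+0=1; T_4,2=2×3+1=7; T_4,3=3×1+3=6; T_4,4=4×0+1=1
r5: T_5,1=1×1+0=1; T_5,2=2×7+1=15; T_5,3=3×6+7=25; T_5,4=4×1+6=10
r6: T_6,2=2×15+1=31; T_6,3=3×25+15=90; T_6,4=4×10+25=65
r7: T_7,3=3×90+31=301; T_7,4=4×65+90=350
Read S(7,3) = 301, S(7,4) = 350.

301, 350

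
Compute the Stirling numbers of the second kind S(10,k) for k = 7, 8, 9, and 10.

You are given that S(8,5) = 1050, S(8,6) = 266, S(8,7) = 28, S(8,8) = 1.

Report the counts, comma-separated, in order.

5880, 750, 45, 1

r9: T_9,6=6×266+1050=2646; T_9,7=7×28+266=462; T_9,8=8×1+28=36; T_9,9=9×0+1=1
r10: T_10,7=7×462+2646=5880; T_10,8=8×36+462=750; T_10,9=9×1+36=45; T_10,10=10×0+1=1
Read S(10,7) = 5880, S(10,8) = 750, S(10,9) = 45, S(10,10) = 1.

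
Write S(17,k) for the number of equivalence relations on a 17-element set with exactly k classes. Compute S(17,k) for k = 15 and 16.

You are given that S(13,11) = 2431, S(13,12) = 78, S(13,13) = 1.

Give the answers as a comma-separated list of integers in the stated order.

[14] T[14,12]:12*78+2431=3367 · T[14,13]:13*1+78=91 · T[14,14]:14*0+1=1
[15] T[15,13]:13*91+3367=4550 · T[15,14]:14*1+91=105 · T[15,15]:15*0+1=1
[16] T[16,14]:14*105+4550=6020 · T[16,15]:15*1+105=120 · T[16,16]:16*0+1=1
[17] T[17,15]:15*120+6020=7820 · T[17,16]:16*1+120=136
Read S(17,15) = 7820, S(17,16) = 136.

7820, 136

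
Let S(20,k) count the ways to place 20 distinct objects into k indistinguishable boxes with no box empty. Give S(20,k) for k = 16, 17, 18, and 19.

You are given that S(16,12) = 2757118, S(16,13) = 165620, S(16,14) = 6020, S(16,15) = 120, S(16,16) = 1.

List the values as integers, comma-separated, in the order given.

22350954, 741285, 15675, 190

[17] T[17,13]:13*165620+2757118=4910178 · T[17,14]:14*6020+165620=249900 · T[17,15]:15*120+6020=7820 · T[17,16]:16*1+120=136 · T[17,17]:17*0+1=1
[18] T[18,14]:14*249900+4910178=8408778 · T[18,15]:15*7820+249900=367200 · T[18,16]:16*136+7820=9996 · T[18,17]:17*1+136=153 · T[18,18]:18*0+1=1
[19] T[19,15]:15*367200+8408778=13916778 · T[19,16]:16*9996+367200=527136 · T[19,17]:17*153+9996=12597 · T[19,18]:18*1+153=171 · T[19,19]:19*0+1=1
[20] T[20,16]:16*527136+13916778=22350954 · T[20,17]:17*12597+527136=741285 · T[20,18]:18*171+12597=15675 · T[20,19]:19*1+171=190
Read S(20,16) = 22350954, S(20,17) = 741285, S(20,18) = 15675, S(20,19) = 190.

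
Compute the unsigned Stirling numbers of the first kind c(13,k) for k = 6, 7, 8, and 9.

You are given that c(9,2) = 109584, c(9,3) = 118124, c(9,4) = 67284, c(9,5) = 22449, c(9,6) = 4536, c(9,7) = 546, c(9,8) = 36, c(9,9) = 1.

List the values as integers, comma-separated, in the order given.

206070150, 44990231, 6926634, 749463

@10  (10,3):118124·9+109584→1172700, (10,4):67284·9+118124→723680, (10,5):22449·9+67284→269325, (10,6):4536·9+22449→63273, (10,7):546·9+4536→9450, (10,8):36·9+546→870, (10,9):1·9+36→45
@11  (11,4):723680·10+1172700→8409500, (11,5):269325·10+723680→3416930, (11,6):63273·10+269325→902055, (11,7):9450·10+63273→157773, (11,8):870·10+9450→18150, (11,9):45·10+870→1320
@12  (12,5):3416930·11+8409500→45995730, (12,6):902055·11+3416930→13339535, (12,7):157773·11+902055→2637558, (12,8):18150·11+157773→357423, (12,9):1320·11+18150→32670
@13  (13,6):13339535·12+45995730→206070150, (13,7):2637558·12+13339535→44990231, (13,8):357423·12+2637558→6926634, (13,9):32670·12+357423→749463
Read c(13,6) = 206070150, c(13,7) = 44990231, c(13,8) = 6926634, c(13,9) = 749463.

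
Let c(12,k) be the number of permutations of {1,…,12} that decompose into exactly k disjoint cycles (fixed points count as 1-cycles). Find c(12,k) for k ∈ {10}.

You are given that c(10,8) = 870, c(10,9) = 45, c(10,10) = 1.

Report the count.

1925

row 11: T[11][9]=10·45+870=1320  T[11][10]=10·1+45=55
row 12: T[12][10]=11·55+1320=1925
Read c(12,10) = 1925.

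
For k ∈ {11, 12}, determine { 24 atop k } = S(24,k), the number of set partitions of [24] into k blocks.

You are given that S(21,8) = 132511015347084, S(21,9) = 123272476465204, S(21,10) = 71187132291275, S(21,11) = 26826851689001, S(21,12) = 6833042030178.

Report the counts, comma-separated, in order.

63100165695775560, 24930204590758260

i=22: T(22,9)=132511015347084+9·123272476465204=1241963303533920 | T(22,10)=123272476465204+10·71187132291275=835143799377954 | T(22,11)=71187132291275+11·26826851689001=366282500870286 | T(22,12)=26826851689001+12·6833042030178=108823356051137
i=23: T(23,10)=1241963303533920+10·835143799377954=9593401297313460 | T(23,11)=835143799377954+11·366282500870286=4864251308951100 | T(23,12)=366282500870286+12·108823356051137=1672162773483930
i=24: T(24,11)=9593401297313460+11·4864251308951100=63100165695775560 | T(24,12)=4864251308951100+12·1672162773483930=24930204590758260
Read S(24,11) = 63100165695775560, S(24,12) = 24930204590758260.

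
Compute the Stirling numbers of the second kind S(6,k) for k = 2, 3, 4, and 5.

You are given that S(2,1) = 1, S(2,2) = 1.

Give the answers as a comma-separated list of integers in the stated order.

row 3: T[3][1]=1·1+0=1  T[3][2]=2·1+1=3  T[3][3]=3·0+1=1
row 4: T[4][1]=1·1+0=1  T[4][2]=2·3+1=7  T[4][3]=3·1+3=6  T[4][4]=4·0+1=1
row 5: T[5][1]=1·1+0=1  T[5][2]=2·7+1=15  T[5][3]=3·6+7=25  T[5][4]=4·1+6=10  T[5][5]=5·0+1=1
row 6: T[6][2]=2·15+1=31  T[6][3]=3·25+15=90  T[6][4]=4·10+25=65  T[6][5]=5·1+10=15
Read S(6,2) = 31, S(6,3) = 90, S(6,4) = 65, S(6,5) = 15.

31, 90, 65, 15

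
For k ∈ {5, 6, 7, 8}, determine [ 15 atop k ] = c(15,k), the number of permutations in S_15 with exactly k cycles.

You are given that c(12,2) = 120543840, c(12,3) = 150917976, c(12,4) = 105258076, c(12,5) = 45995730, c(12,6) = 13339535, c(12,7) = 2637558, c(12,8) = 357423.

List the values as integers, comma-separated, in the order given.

159721605680, 56663366760, 14409322928, 2681453775

@13  (13,3):150917976·12+120543840→1931559552, (13,4):105258076·12+150917976→1414014888, (13,5):45995730·12+105258076→657206836, (13,6):13339535·12+45995730→206070150, (13,7):2637558·12+13339535→44990231, (13,8):357423·12+2637558→6926634
@14  (14,4):1414014888·13+1931559552→20313753096, (14,5):657206836·13+1414014888→9957703756, (14,6):206070150·13+657206836→3336118786, (14,7):44990231·13+206070150→790943153, (14,8):6926634·13+44990231→135036473
@15  (15,5):9957703756·14+20313753096→159721605680, (15,6):3336118786·14+9957703756→56663366760, (15,7):790943153·14+3336118786→14409322928, (15,8):135036473·14+790943153→2681453775
Read c(15,5) = 159721605680, c(15,6) = 56663366760, c(15,7) = 14409322928, c(15,8) = 2681453775.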